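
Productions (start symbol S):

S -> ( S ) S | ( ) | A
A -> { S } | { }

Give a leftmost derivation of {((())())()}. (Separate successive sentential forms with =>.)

S=>A=>{S}=>{(S)S}=>{((S)S)S}=>{((())S)S}=>{((())())S}=>{((())())()}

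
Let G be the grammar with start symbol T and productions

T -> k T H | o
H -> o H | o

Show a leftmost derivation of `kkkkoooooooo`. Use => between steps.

T => kTH => kkTHH => kkkTHHH => kkkkTHHHH => kkkkoHHHH => kkkkooHHHH => kkkkoooHHHH => kkkkooooHHH => kkkkoooooHH => kkkkooooooH => kkkkoooooooH => kkkkoooooooo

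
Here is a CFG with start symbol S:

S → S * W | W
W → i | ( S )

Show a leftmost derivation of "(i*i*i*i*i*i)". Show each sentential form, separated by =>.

S => W => (S) => (S*W) => (S*W*W) => (S*W*W*W) => (S*W*W*W*W) => (S*W*W*W*W*W) => (W*W*W*W*W*W) => (i*W*W*W*W*W) => (i*i*W*W*W*W) => (i*i*i*W*W*W) => (i*i*i*i*W*W) => (i*i*i*i*i*W) => (i*i*i*i*i*i)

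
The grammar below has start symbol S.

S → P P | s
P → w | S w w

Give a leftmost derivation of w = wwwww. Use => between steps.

S=>PP=>SwwP=>PPwwP=>wPwwP=>wwwwP=>wwwww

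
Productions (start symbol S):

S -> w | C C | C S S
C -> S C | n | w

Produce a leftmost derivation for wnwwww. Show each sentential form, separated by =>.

S=>CSS=>SCSS=>wCSS=>wSCSS=>wCCCSS=>wnCCSS=>wnwCSS=>wnwwSS=>wnwwwS=>wnwwww

S => CSS   [S -> C S S]
CSS => SCSS   [C -> S C]
SCSS => wCSS   [S -> w]
wCSS => wSCSS   [C -> S C]
wSCSS => wCCCSS   [S -> C C]
wCCCSS => wnCCSS   [C -> n]
wnCCSS => wnwCSS   [C -> w]
wnwCSS => wnwwSS   [C -> w]
wnwwSS => wnwwwS   [S -> w]
wnwwwS => wnwwww   [S -> w]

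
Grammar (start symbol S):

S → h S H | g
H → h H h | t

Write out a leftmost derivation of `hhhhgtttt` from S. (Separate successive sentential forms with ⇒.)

S⇒hSH⇒hhSHH⇒hhhSHHH⇒hhhhSHHHH⇒hhhhgHHHH⇒hhhhgtHHH⇒hhhhgttHH⇒hhhhgtttH⇒hhhhgtttt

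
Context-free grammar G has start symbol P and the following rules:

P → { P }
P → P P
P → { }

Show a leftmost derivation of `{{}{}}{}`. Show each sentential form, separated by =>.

P => PP   [P → P P]
PP => {P}P   [P → { P }]
{P}P => {PP}P   [P → P P]
{PP}P => {{}P}P   [P → { }]
{{}P}P => {{}{}}P   [P → { }]
{{}{}}P => {{}{}}{}   [P → { }]

P => PP => {P}P => {PP}P => {{}P}P => {{}{}}P => {{}{}}{}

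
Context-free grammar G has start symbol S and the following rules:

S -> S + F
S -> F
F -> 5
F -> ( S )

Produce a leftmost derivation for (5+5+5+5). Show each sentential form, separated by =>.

S => F   [S -> F]
F => (S)   [F -> ( S )]
(S) => (S+F)   [S -> S + F]
(S+F) => (S+F+F)   [S -> S + F]
(S+F+F) => (S+F+F+F)   [S -> S + F]
(S+F+F+F) => (F+F+F+F)   [S -> F]
(F+F+F+F) => (5+F+F+F)   [F -> 5]
(5+F+F+F) => (5+5+F+F)   [F -> 5]
(5+5+F+F) => (5+5+5+F)   [F -> 5]
(5+5+5+F) => (5+5+5+5)   [F -> 5]

S => F => (S) => (S+F) => (S+F+F) => (S+F+F+F) => (F+F+F+F) => (5+F+F+F) => (5+5+F+F) => (5+5+5+F) => (5+5+5+5)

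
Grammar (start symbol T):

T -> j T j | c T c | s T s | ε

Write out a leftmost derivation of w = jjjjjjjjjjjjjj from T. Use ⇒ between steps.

T ⇒ jTj   [T -> j T j]
jTj ⇒ jjTjj   [T -> j T j]
jjTjj ⇒ jjjTjjj   [T -> j T j]
jjjTjjj ⇒ jjjjTjjjj   [T -> j T j]
jjjjTjjjj ⇒ jjjjjTjjjjj   [T -> j T j]
jjjjjTjjjjj ⇒ jjjjjjTjjjjjj   [T -> j T j]
jjjjjjTjjjjjj ⇒ jjjjjjjTjjjjjjj   [T -> j T j]
jjjjjjjTjjjjjjj ⇒ jjjjjjjjjjjjjj   [T -> ε]

T ⇒ jTj ⇒ jjTjj ⇒ jjjTjjj ⇒ jjjjTjjjj ⇒ jjjjjTjjjjj ⇒ jjjjjjTjjjjjj ⇒ jjjjjjjTjjjjjjj ⇒ jjjjjjjjjjjjjj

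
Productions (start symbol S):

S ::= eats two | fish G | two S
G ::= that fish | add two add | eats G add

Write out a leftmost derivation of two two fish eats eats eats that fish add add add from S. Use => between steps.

S => two S => two two S => two two fish G => two two fish eats G add => two two fish eats eats G add add => two two fish eats eats eats G add add add => two two fish eats eats eats that fish add add add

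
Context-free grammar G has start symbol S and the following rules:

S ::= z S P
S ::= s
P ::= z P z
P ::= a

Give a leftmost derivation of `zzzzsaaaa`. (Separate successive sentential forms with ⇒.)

S ⇒ zSP   [S ::= z S P]
zSP ⇒ zzSPP   [S ::= z S P]
zzSPP ⇒ zzzSPPP   [S ::= z S P]
zzzSPPP ⇒ zzzzSPPPP   [S ::= z S P]
zzzzSPPPP ⇒ zzzzsPPPP   [S ::= s]
zzzzsPPPP ⇒ zzzzsaPPP   [P ::= a]
zzzzsaPPP ⇒ zzzzsaaPP   [P ::= a]
zzzzsaaPP ⇒ zzzzsaaaP   [P ::= a]
zzzzsaaaP ⇒ zzzzsaaaa   [P ::= a]

S⇒zSP⇒zzSPP⇒zzzSPPP⇒zzzzSPPPP⇒zzzzsPPPP⇒zzzzsaPPP⇒zzzzsaaPP⇒zzzzsaaaP⇒zzzzsaaaa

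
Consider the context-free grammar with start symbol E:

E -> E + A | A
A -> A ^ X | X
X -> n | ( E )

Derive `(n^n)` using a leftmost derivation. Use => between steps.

E => A => X => (E) => (A) => (A^X) => (X^X) => (n^X) => (n^n)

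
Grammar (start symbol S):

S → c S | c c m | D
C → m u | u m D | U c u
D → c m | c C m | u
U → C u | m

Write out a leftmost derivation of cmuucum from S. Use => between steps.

S => D => cCm => cUcum => cCucum => cmuucum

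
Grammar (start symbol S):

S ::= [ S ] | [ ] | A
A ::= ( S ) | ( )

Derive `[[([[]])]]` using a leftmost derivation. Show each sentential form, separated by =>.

S => [S] => [[S]] => [[A]] => [[(S)]] => [[([S])]] => [[([[]])]]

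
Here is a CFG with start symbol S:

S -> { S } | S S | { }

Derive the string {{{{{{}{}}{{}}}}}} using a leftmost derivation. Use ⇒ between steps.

S ⇒ {S}   [S -> { S }]
{S} ⇒ {{S}}   [S -> { S }]
{{S}} ⇒ {{{S}}}   [S -> { S }]
{{{S}}} ⇒ {{{{S}}}}   [S -> { S }]
{{{{S}}}} ⇒ {{{{SS}}}}   [S -> S S]
{{{{SS}}}} ⇒ {{{{{S}S}}}}   [S -> { S }]
{{{{{S}S}}}} ⇒ {{{{{SS}S}}}}   [S -> S S]
{{{{{SS}S}}}} ⇒ {{{{{{}S}S}}}}   [S -> { }]
{{{{{{}S}S}}}} ⇒ {{{{{{}{}}S}}}}   [S -> { }]
{{{{{{}{}}S}}}} ⇒ {{{{{{}{}}{S}}}}}   [S -> { S }]
{{{{{{}{}}{S}}}}} ⇒ {{{{{{}{}}{{}}}}}}   [S -> { }]

S ⇒ {S} ⇒ {{S}} ⇒ {{{S}}} ⇒ {{{{S}}}} ⇒ {{{{SS}}}} ⇒ {{{{{S}S}}}} ⇒ {{{{{SS}S}}}} ⇒ {{{{{{}S}S}}}} ⇒ {{{{{{}{}}S}}}} ⇒ {{{{{{}{}}{S}}}}} ⇒ {{{{{{}{}}{{}}}}}}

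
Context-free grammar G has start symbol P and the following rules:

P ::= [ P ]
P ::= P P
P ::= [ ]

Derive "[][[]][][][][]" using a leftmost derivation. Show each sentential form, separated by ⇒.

P ⇒ PP ⇒ PPP ⇒ PPPP ⇒ PPPPP ⇒ PPPPPP ⇒ []PPPPP ⇒ [][P]PPPP ⇒ [][[]]PPPP ⇒ [][[]][]PPP ⇒ [][[]][][]PP ⇒ [][[]][][][]P ⇒ [][[]][][][][]

P ⇒ PP   [P ::= P P]
PP ⇒ PPP   [P ::= P P]
PPP ⇒ PPPP   [P ::= P P]
PPPP ⇒ PPPPP   [P ::= P P]
PPPPP ⇒ PPPPPP   [P ::= P P]
PPPPPP ⇒ []PPPPP   [P ::= [ ]]
[]PPPPP ⇒ [][P]PPPP   [P ::= [ P ]]
[][P]PPPP ⇒ [][[]]PPPP   [P ::= [ ]]
[][[]]PPPP ⇒ [][[]][]PPP   [P ::= [ ]]
[][[]][]PPP ⇒ [][[]][][]PP   [P ::= [ ]]
[][[]][][]PP ⇒ [][[]][][][]P   [P ::= [ ]]
[][[]][][][]P ⇒ [][[]][][][][]   [P ::= [ ]]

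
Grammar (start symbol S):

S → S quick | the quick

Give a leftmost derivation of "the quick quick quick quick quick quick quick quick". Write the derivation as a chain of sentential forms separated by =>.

S => S quick => S quick quick => S quick quick quick => S quick quick quick quick => S quick quick quick quick quick => S quick quick quick quick quick quick => S quick quick quick quick quick quick quick => the quick quick quick quick quick quick quick quick

S => S quick   [S → S quick]
S quick => S quick quick   [S → S quick]
S quick quick => S quick quick quick   [S → S quick]
S quick quick quick => S quick quick quick quick   [S → S quick]
S quick quick quick quick => S quick quick quick quick quick   [S → S quick]
S quick quick quick quick quick => S quick quick quick quick quick quick   [S → S quick]
S quick quick quick quick quick quick => S quick quick quick quick quick quick quick   [S → S quick]
S quick quick quick quick quick quick quick => the quick quick quick quick quick quick quick quick   [S → the quick]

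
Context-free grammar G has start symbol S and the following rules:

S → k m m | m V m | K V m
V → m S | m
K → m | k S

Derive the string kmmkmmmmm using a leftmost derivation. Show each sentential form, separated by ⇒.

S⇒KVm⇒kSVm⇒kKVmVm⇒kmVmVm⇒kmmSmVm⇒kmmkmmmVm⇒kmmkmmmmm

S ⇒ KVm   [S → K V m]
KVm ⇒ kSVm   [K → k S]
kSVm ⇒ kKVmVm   [S → K V m]
kKVmVm ⇒ kmVmVm   [K → m]
kmVmVm ⇒ kmmSmVm   [V → m S]
kmmSmVm ⇒ kmmkmmmVm   [S → k m m]
kmmkmmmVm ⇒ kmmkmmmmm   [V → m]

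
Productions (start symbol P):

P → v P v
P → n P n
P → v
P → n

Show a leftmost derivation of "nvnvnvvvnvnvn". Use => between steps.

P => nPn => nvPvn => nvnPnvn => nvnvPvnvn => nvnvnPnvnvn => nvnvnvPvnvnvn => nvnvnvvvnvnvn

P => nPn   [P → n P n]
nPn => nvPvn   [P → v P v]
nvPvn => nvnPnvn   [P → n P n]
nvnPnvn => nvnvPvnvn   [P → v P v]
nvnvPvnvn => nvnvnPnvnvn   [P → n P n]
nvnvnPnvnvn => nvnvnvPvnvnvn   [P → v P v]
nvnvnvPvnvnvn => nvnvnvvvnvnvn   [P → v]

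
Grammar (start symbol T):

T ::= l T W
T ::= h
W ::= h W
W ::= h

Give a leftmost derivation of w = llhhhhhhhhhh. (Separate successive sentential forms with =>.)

T => lTW   [T ::= l T W]
lTW => llTWW   [T ::= l T W]
llTWW => llhWW   [T ::= h]
llhWW => llhhW   [W ::= h]
llhhW => llhhhW   [W ::= h W]
llhhhW => llhhhhW   [W ::= h W]
llhhhhW => llhhhhhW   [W ::= h W]
llhhhhhW => llhhhhhhW   [W ::= h W]
llhhhhhhW => llhhhhhhhW   [W ::= h W]
llhhhhhhhW => llhhhhhhhhW   [W ::= h W]
llhhhhhhhhW => llhhhhhhhhhW   [W ::= h W]
llhhhhhhhhhW => llhhhhhhhhhh   [W ::= h]

T => lTW => llTWW => llhWW => llhhW => llhhhW => llhhhhW => llhhhhhW => llhhhhhhW => llhhhhhhhW => llhhhhhhhhW => llhhhhhhhhhW => llhhhhhhhhhh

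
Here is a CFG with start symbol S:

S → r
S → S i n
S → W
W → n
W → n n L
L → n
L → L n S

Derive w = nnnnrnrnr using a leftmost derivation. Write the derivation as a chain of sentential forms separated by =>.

S => W => nnL => nnLnS => nnLnSnS => nnLnSnSnS => nnnnSnSnS => nnnnrnSnS => nnnnrnrnS => nnnnrnrnr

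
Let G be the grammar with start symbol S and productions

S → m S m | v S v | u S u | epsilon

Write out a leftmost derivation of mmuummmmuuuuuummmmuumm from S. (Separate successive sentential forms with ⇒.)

S ⇒ mSm   [S → m S m]
mSm ⇒ mmSmm   [S → m S m]
mmSmm ⇒ mmuSumm   [S → u S u]
mmuSumm ⇒ mmuuSuumm   [S → u S u]
mmuuSuumm ⇒ mmuumSmuumm   [S → m S m]
mmuumSmuumm ⇒ mmuummSmmuumm   [S → m S m]
mmuummSmmuumm ⇒ mmuummmSmmmuumm   [S → m S m]
mmuummmSmmmuumm ⇒ mmuummmmSmmmmuumm   [S → m S m]
mmuummmmSmmmmuumm ⇒ mmuummmmuSummmmuumm   [S → u S u]
mmuummmmuSummmmuumm ⇒ mmuummmmuuSuummmmuumm   [S → u S u]
mmuummmmuuSuummmmuumm ⇒ mmuummmmuuuSuuummmmuumm   [S → u S u]
mmuummmmuuuSuuummmmuumm ⇒ mmuummmmuuuuuummmmuumm   [S → epsilon]

S⇒mSm⇒mmSmm⇒mmuSumm⇒mmuuSuumm⇒mmuumSmuumm⇒mmuummSmmuumm⇒mmuummmSmmmuumm⇒mmuummmmSmmmmuumm⇒mmuummmmuSummmmuumm⇒mmuummmmuuSuummmmuumm⇒mmuummmmuuuSuuummmmuumm⇒mmuummmmuuuuuummmmuumm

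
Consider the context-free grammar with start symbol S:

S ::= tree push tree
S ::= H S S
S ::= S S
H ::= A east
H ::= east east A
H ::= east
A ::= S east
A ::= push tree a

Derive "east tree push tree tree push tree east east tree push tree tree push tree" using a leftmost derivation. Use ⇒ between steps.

S ⇒ H S S ⇒ A east S S ⇒ S east east S S ⇒ H S S east east S S ⇒ east S S east east S S ⇒ east tree push tree S east east S S ⇒ east tree push tree tree push tree east east S S ⇒ east tree push tree tree push tree east east tree push tree S ⇒ east tree push tree tree push tree east east tree push tree tree push tree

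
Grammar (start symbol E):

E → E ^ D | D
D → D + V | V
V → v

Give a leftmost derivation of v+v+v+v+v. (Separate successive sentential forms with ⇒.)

E ⇒ D   [E → D]
D ⇒ D+V   [D → D + V]
D+V ⇒ D+V+V   [D → D + V]
D+V+V ⇒ D+V+V+V   [D → D + V]
D+V+V+V ⇒ D+V+V+V+V   [D → D + V]
D+V+V+V+V ⇒ V+V+V+V+V   [D → V]
V+V+V+V+V ⇒ v+V+V+V+V   [V → v]
v+V+V+V+V ⇒ v+v+V+V+V   [V → v]
v+v+V+V+V ⇒ v+v+v+V+V   [V → v]
v+v+v+V+V ⇒ v+v+v+v+V   [V → v]
v+v+v+v+V ⇒ v+v+v+v+v   [V → v]

E ⇒ D ⇒ D+V ⇒ D+V+V ⇒ D+V+V+V ⇒ D+V+V+V+V ⇒ V+V+V+V+V ⇒ v+V+V+V+V ⇒ v+v+V+V+V ⇒ v+v+v+V+V ⇒ v+v+v+v+V ⇒ v+v+v+v+v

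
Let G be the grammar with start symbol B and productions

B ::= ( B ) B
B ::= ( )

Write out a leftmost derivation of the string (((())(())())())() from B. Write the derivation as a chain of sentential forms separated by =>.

B=>(B)B=>((B)B)B=>(((B)B)B)B=>(((())B)B)B=>(((())(B)B)B)B=>(((())(())B)B)B=>(((())(())())B)B=>(((())(())())())B=>(((())(())())())()

B => (B)B   [B ::= ( B ) B]
(B)B => ((B)B)B   [B ::= ( B ) B]
((B)B)B => (((B)B)B)B   [B ::= ( B ) B]
(((B)B)B)B => (((())B)B)B   [B ::= ( )]
(((())B)B)B => (((())(B)B)B)B   [B ::= ( B ) B]
(((())(B)B)B)B => (((())(())B)B)B   [B ::= ( )]
(((())(())B)B)B => (((())(())())B)B   [B ::= ( )]
(((())(())())B)B => (((())(())())())B   [B ::= ( )]
(((())(())())())B => (((())(())())())()   [B ::= ( )]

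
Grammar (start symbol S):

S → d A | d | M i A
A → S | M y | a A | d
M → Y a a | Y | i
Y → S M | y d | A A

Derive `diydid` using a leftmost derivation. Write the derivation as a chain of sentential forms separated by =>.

S => MiA   [S → M i A]
MiA => YiA   [M → Y]
YiA => AAiA   [Y → A A]
AAiA => MyAiA   [A → M y]
MyAiA => YyAiA   [M → Y]
YyAiA => SMyAiA   [Y → S M]
SMyAiA => dMyAiA   [S → d]
dMyAiA => diyAiA   [M → i]
diyAiA => diydiA   [A → d]
diydiA => diydid   [A → d]

S=>MiA=>YiA=>AAiA=>MyAiA=>YyAiA=>SMyAiA=>dMyAiA=>diyAiA=>diydiA=>diydid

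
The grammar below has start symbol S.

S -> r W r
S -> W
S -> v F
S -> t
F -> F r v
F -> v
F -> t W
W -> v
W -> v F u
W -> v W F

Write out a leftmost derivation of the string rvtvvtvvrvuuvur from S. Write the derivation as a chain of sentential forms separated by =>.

S => rWr => rvFur => rvtWur => rvtvWFur => rvtvvFuFur => rvtvvtWuFur => rvtvvtvFuuFur => rvtvvtvFrvuuFur => rvtvvtvvrvuuFur => rvtvvtvvrvuuvur

S => rWr   [S -> r W r]
rWr => rvFur   [W -> v F u]
rvFur => rvtWur   [F -> t W]
rvtWur => rvtvWFur   [W -> v W F]
rvtvWFur => rvtvvFuFur   [W -> v F u]
rvtvvFuFur => rvtvvtWuFur   [F -> t W]
rvtvvtWuFur => rvtvvtvFuuFur   [W -> v F u]
rvtvvtvFuuFur => rvtvvtvFrvuuFur   [F -> F r v]
rvtvvtvFrvuuFur => rvtvvtvvrvuuFur   [F -> v]
rvtvvtvvrvuuFur => rvtvvtvvrvuuvur   [F -> v]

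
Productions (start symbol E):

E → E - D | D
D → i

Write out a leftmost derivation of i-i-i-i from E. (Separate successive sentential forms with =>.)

E => E-D => E-D-D => E-D-D-D => D-D-D-D => i-D-D-D => i-i-D-D => i-i-i-D => i-i-i-i

E => E-D   [E → E - D]
E-D => E-D-D   [E → E - D]
E-D-D => E-D-D-D   [E → E - D]
E-D-D-D => D-D-D-D   [E → D]
D-D-D-D => i-D-D-D   [D → i]
i-D-D-D => i-i-D-D   [D → i]
i-i-D-D => i-i-i-D   [D → i]
i-i-i-D => i-i-i-i   [D → i]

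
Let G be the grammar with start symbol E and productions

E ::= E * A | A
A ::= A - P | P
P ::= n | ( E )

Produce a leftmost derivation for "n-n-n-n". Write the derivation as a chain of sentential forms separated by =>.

E => A   [E ::= A]
A => A-P   [A ::= A - P]
A-P => A-P-P   [A ::= A - P]
A-P-P => A-P-P-P   [A ::= A - P]
A-P-P-P => P-P-P-P   [A ::= P]
P-P-P-P => n-P-P-P   [P ::= n]
n-P-P-P => n-n-P-P   [P ::= n]
n-n-P-P => n-n-n-P   [P ::= n]
n-n-n-P => n-n-n-n   [P ::= n]

E => A => A-P => A-P-P => A-P-P-P => P-P-P-P => n-P-P-P => n-n-P-P => n-n-n-P => n-n-n-n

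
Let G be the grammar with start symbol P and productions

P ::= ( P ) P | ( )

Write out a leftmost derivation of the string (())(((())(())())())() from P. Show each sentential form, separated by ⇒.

P ⇒ (P)P ⇒ (())P ⇒ (())(P)P ⇒ (())((P)P)P ⇒ (())(((P)P)P)P ⇒ (())(((())P)P)P ⇒ (())(((())(P)P)P)P ⇒ (())(((())(())P)P)P ⇒ (())(((())(())())P)P ⇒ (())(((())(())())())P ⇒ (())(((())(())())())()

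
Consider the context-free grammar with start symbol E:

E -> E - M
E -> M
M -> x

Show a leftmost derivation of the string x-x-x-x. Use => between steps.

E => E-M   [E -> E - M]
E-M => E-M-M   [E -> E - M]
E-M-M => E-M-M-M   [E -> E - M]
E-M-M-M => M-M-M-M   [E -> M]
M-M-M-M => x-M-M-M   [M -> x]
x-M-M-M => x-x-M-M   [M -> x]
x-x-M-M => x-x-x-M   [M -> x]
x-x-x-M => x-x-x-x   [M -> x]

E => E-M => E-M-M => E-M-M-M => M-M-M-M => x-M-M-M => x-x-M-M => x-x-x-M => x-x-x-x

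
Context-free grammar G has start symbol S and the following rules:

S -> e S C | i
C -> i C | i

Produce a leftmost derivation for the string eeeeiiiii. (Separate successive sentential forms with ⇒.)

S ⇒ eSC   [S -> e S C]
eSC ⇒ eeSCC   [S -> e S C]
eeSCC ⇒ eeeSCCC   [S -> e S C]
eeeSCCC ⇒ eeeeSCCCC   [S -> e S C]
eeeeSCCCC ⇒ eeeeiCCCC   [S -> i]
eeeeiCCCC ⇒ eeeeiiCCC   [C -> i]
eeeeiiCCC ⇒ eeeeiiiCC   [C -> i]
eeeeiiiCC ⇒ eeeeiiiiC   [C -> i]
eeeeiiiiC ⇒ eeeeiiiii   [C -> i]

S ⇒ eSC ⇒ eeSCC ⇒ eeeSCCC ⇒ eeeeSCCCC ⇒ eeeeiCCCC ⇒ eeeeiiCCC ⇒ eeeeiiiCC ⇒ eeeeiiiiC ⇒ eeeeiiiii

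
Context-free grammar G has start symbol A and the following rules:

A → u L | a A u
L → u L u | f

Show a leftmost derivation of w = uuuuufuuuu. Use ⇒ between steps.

A ⇒ uL ⇒ uuLu ⇒ uuuLuu ⇒ uuuuLuuu ⇒ uuuuuLuuuu ⇒ uuuuufuuuu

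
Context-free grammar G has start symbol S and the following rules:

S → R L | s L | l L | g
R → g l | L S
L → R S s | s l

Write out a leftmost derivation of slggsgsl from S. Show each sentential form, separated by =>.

S => RL => LSL => RSsSL => LSSsSL => slSSsSL => slgSsSL => slggsSL => slggsgL => slggsgsl

S => RL   [S → R L]
RL => LSL   [R → L S]
LSL => RSsSL   [L → R S s]
RSsSL => LSSsSL   [R → L S]
LSSsSL => slSSsSL   [L → s l]
slSSsSL => slgSsSL   [S → g]
slgSsSL => slggsSL   [S → g]
slggsSL => slggsgL   [S → g]
slggsgL => slggsgsl   [L → s l]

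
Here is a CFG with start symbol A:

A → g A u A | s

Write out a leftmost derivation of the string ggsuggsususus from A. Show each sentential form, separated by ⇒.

A ⇒ gAuA   [A → g A u A]
gAuA ⇒ ggAuAuA   [A → g A u A]
ggAuAuA ⇒ ggsuAuA   [A → s]
ggsuAuA ⇒ ggsugAuAuA   [A → g A u A]
ggsugAuAuA ⇒ ggsuggAuAuAuA   [A → g A u A]
ggsuggAuAuAuA ⇒ ggsuggsuAuAuA   [A → s]
ggsuggsuAuAuA ⇒ ggsuggsusuAuA   [A → s]
ggsuggsusuAuA ⇒ ggsuggsususuA   [A → s]
ggsuggsususuA ⇒ ggsuggsususus   [A → s]

A ⇒ gAuA ⇒ ggAuAuA ⇒ ggsuAuA ⇒ ggsugAuAuA ⇒ ggsuggAuAuAuA ⇒ ggsuggsuAuAuA ⇒ ggsuggsusuAuA ⇒ ggsuggsususuA ⇒ ggsuggsususus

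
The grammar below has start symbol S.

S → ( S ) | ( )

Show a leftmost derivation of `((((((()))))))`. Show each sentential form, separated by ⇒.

S⇒(S)⇒((S))⇒(((S)))⇒((((S))))⇒(((((S)))))⇒((((((S))))))⇒((((((()))))))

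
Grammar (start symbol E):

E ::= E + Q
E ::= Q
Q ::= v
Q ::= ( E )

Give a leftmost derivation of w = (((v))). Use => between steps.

E=>Q=>(E)=>(Q)=>((E))=>((Q))=>(((E)))=>(((Q)))=>(((v)))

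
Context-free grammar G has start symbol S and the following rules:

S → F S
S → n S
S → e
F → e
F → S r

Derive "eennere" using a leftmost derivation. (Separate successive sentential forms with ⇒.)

S ⇒ FS ⇒ eS ⇒ eFS ⇒ eeS ⇒ eenS ⇒ eennS ⇒ eennFS ⇒ eennSrS ⇒ eennerS ⇒ eennere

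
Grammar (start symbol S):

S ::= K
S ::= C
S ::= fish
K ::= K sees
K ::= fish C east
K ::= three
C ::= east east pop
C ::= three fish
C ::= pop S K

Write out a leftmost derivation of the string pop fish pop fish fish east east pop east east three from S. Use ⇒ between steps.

S ⇒ C   [S ::= C]
C ⇒ pop S K   [C ::= pop S K]
pop S K ⇒ pop K K   [S ::= K]
pop K K ⇒ pop fish C east K   [K ::= fish C east]
pop fish C east K ⇒ pop fish pop S K east K   [C ::= pop S K]
pop fish pop S K east K ⇒ pop fish pop fish K east K   [S ::= fish]
pop fish pop fish K east K ⇒ pop fish pop fish fish C east east K   [K ::= fish C east]
pop fish pop fish fish C east east K ⇒ pop fish pop fish fish east east pop east east K   [C ::= east east pop]
pop fish pop fish fish east east pop east east K ⇒ pop fish pop fish fish east east pop east east three   [K ::= three]

S ⇒ C ⇒ pop S K ⇒ pop K K ⇒ pop fish C east K ⇒ pop fish pop S K east K ⇒ pop fish pop fish K east K ⇒ pop fish pop fish fish C east east K ⇒ pop fish pop fish fish east east pop east east K ⇒ pop fish pop fish fish east east pop east east three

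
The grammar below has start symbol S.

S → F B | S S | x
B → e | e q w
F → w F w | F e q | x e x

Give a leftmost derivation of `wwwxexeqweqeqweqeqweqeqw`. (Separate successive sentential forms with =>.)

S => FB => FeqB => wFweqB => wFeqweqB => wFeqeqweqB => wwFweqeqweqB => wwFeqweqeqweqB => wwFeqeqweqeqweqB => wwwFweqeqweqeqweqB => wwwFeqweqeqweqeqweqB => wwwxexeqweqeqweqeqweqB => wwwxexeqweqeqweqeqweqeqw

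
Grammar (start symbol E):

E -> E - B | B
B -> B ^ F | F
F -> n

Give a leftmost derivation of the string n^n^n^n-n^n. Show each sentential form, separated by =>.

E=>E-B=>B-B=>B^F-B=>B^F^F-B=>B^F^F^F-B=>F^F^F^F-B=>n^F^F^F-B=>n^n^F^F-B=>n^n^n^F-B=>n^n^n^n-B=>n^n^n^n-B^F=>n^n^n^n-F^F=>n^n^n^n-n^F=>n^n^n^n-n^n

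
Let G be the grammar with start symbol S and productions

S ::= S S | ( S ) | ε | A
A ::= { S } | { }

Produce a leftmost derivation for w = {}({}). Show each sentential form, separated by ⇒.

S ⇒ SS ⇒ AS ⇒ {}S ⇒ {}(S) ⇒ {}(A) ⇒ {}({})

S ⇒ SS   [S ::= S S]
SS ⇒ AS   [S ::= A]
AS ⇒ {}S   [A ::= { }]
{}S ⇒ {}(S)   [S ::= ( S )]
{}(S) ⇒ {}(A)   [S ::= A]
{}(A) ⇒ {}({})   [A ::= { }]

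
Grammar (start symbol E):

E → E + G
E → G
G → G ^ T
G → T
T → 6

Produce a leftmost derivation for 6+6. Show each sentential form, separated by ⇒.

E ⇒ E+G ⇒ G+G ⇒ T+G ⇒ 6+G ⇒ 6+T ⇒ 6+6

E ⇒ E+G   [E → E + G]
E+G ⇒ G+G   [E → G]
G+G ⇒ T+G   [G → T]
T+G ⇒ 6+G   [T → 6]
6+G ⇒ 6+T   [G → T]
6+T ⇒ 6+6   [T → 6]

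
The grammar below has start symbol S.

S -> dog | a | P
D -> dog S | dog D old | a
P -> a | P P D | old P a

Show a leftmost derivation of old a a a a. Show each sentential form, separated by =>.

S => P   [S -> P]
P => old P a   [P -> old P a]
old P a => old P P D a   [P -> P P D]
old P P D a => old a P D a   [P -> a]
old a P D a => old a a D a   [P -> a]
old a a D a => old a a a a   [D -> a]

S => P => old P a => old P P D a => old a P D a => old a a D a => old a a a a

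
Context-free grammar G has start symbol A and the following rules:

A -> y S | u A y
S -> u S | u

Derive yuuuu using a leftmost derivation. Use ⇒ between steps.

A ⇒ yS   [A -> y S]
yS ⇒ yuS   [S -> u S]
yuS ⇒ yuuS   [S -> u S]
yuuS ⇒ yuuuS   [S -> u S]
yuuuS ⇒ yuuuu   [S -> u]

A ⇒ yS ⇒ yuS ⇒ yuuS ⇒ yuuuS ⇒ yuuuu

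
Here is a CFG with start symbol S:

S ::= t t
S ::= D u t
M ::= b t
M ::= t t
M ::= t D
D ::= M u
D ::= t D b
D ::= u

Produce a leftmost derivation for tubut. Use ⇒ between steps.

S ⇒ Dut   [S ::= D u t]
Dut ⇒ tDbut   [D ::= t D b]
tDbut ⇒ tubut   [D ::= u]

S⇒Dut⇒tDbut⇒tubut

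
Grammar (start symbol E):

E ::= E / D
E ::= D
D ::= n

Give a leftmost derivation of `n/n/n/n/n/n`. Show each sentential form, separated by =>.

E => E/D => E/D/D => E/D/D/D => E/D/D/D/D => E/D/D/D/D/D => D/D/D/D/D/D => n/D/D/D/D/D => n/n/D/D/D/D => n/n/n/D/D/D => n/n/n/n/D/D => n/n/n/n/n/D => n/n/n/n/n/n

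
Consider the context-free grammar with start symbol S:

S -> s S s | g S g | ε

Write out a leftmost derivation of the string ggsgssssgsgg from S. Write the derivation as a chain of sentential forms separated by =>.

S => gSg => ggSgg => ggsSsgg => ggsgSgsgg => ggsgsSsgsgg => ggsgssSssgsgg => ggsgssssgsgg

S => gSg   [S -> g S g]
gSg => ggSgg   [S -> g S g]
ggSgg => ggsSsgg   [S -> s S s]
ggsSsgg => ggsgSgsgg   [S -> g S g]
ggsgSgsgg => ggsgsSsgsgg   [S -> s S s]
ggsgsSsgsgg => ggsgssSssgsgg   [S -> s S s]
ggsgssSssgsgg => ggsgssssgsgg   [S -> ε]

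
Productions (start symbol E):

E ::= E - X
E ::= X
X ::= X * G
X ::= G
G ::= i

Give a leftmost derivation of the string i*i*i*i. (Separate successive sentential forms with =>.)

E=>X=>X*G=>X*G*G=>X*G*G*G=>G*G*G*G=>i*G*G*G=>i*i*G*G=>i*i*i*G=>i*i*i*i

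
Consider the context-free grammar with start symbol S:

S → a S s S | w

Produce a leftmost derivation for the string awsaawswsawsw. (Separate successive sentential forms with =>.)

S => aSsS   [S → a S s S]
aSsS => awsS   [S → w]
awsS => awsaSsS   [S → a S s S]
awsaSsS => awsaaSsSsS   [S → a S s S]
awsaaSsSsS => awsaawsSsS   [S → w]
awsaawsSsS => awsaawswsS   [S → w]
awsaawswsS => awsaawswsaSsS   [S → a S s S]
awsaawswsaSsS => awsaawswsawsS   [S → w]
awsaawswsawsS => awsaawswsawsw   [S → w]

S=>aSsS=>awsS=>awsaSsS=>awsaaSsSsS=>awsaawsSsS=>awsaawswsS=>awsaawswsaSsS=>awsaawswsawsS=>awsaawswsawsw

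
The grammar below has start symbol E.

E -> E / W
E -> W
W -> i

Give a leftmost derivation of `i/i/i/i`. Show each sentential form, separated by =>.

E=>E/W=>E/W/W=>E/W/W/W=>W/W/W/W=>i/W/W/W=>i/i/W/W=>i/i/i/W=>i/i/i/i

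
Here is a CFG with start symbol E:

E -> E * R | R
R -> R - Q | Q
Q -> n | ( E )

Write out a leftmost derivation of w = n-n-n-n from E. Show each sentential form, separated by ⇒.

E ⇒ R   [E -> R]
R ⇒ R-Q   [R -> R - Q]
R-Q ⇒ R-Q-Q   [R -> R - Q]
R-Q-Q ⇒ R-Q-Q-Q   [R -> R - Q]
R-Q-Q-Q ⇒ Q-Q-Q-Q   [R -> Q]
Q-Q-Q-Q ⇒ n-Q-Q-Q   [Q -> n]
n-Q-Q-Q ⇒ n-n-Q-Q   [Q -> n]
n-n-Q-Q ⇒ n-n-n-Q   [Q -> n]
n-n-n-Q ⇒ n-n-n-n   [Q -> n]

E ⇒ R ⇒ R-Q ⇒ R-Q-Q ⇒ R-Q-Q-Q ⇒ Q-Q-Q-Q ⇒ n-Q-Q-Q ⇒ n-n-Q-Q ⇒ n-n-n-Q ⇒ n-n-n-n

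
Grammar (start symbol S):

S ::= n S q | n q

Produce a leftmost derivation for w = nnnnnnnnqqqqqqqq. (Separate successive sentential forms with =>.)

S => nSq => nnSqq => nnnSqqq => nnnnSqqqq => nnnnnSqqqqq => nnnnnnSqqqqqq => nnnnnnnSqqqqqqq => nnnnnnnnqqqqqqqq

S => nSq   [S ::= n S q]
nSq => nnSqq   [S ::= n S q]
nnSqq => nnnSqqq   [S ::= n S q]
nnnSqqq => nnnnSqqqq   [S ::= n S q]
nnnnSqqqq => nnnnnSqqqqq   [S ::= n S q]
nnnnnSqqqqq => nnnnnnSqqqqqq   [S ::= n S q]
nnnnnnSqqqqqq => nnnnnnnSqqqqqqq   [S ::= n S q]
nnnnnnnSqqqqqqq => nnnnnnnnqqqqqqqq   [S ::= n q]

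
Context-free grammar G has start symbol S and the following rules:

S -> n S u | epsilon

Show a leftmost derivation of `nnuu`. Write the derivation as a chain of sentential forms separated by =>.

S => nSu => nnSuu => nnuu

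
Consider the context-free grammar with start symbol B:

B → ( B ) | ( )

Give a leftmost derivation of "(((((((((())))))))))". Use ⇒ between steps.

B ⇒ (B) ⇒ ((B)) ⇒ (((B))) ⇒ ((((B)))) ⇒ (((((B))))) ⇒ ((((((B)))))) ⇒ (((((((B))))))) ⇒ ((((((((B)))))))) ⇒ (((((((((B))))))))) ⇒ (((((((((())))))))))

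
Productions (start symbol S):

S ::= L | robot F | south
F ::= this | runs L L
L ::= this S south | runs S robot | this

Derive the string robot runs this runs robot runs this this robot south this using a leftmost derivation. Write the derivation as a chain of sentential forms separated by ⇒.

S ⇒ robot F   [S ::= robot F]
robot F ⇒ robot runs L L   [F ::= runs L L]
robot runs L L ⇒ robot runs this S south L   [L ::= this S south]
robot runs this S south L ⇒ robot runs this L south L   [S ::= L]
robot runs this L south L ⇒ robot runs this runs S robot south L   [L ::= runs S robot]
robot runs this runs S robot south L ⇒ robot runs this runs robot F robot south L   [S ::= robot F]
robot runs this runs robot F robot south L ⇒ robot runs this runs robot runs L L robot south L   [F ::= runs L L]
robot runs this runs robot runs L L robot south L ⇒ robot runs this runs robot runs this L robot south L   [L ::= this]
robot runs this runs robot runs this L robot south L ⇒ robot runs this runs robot runs this this robot south L   [L ::= this]
robot runs this runs robot runs this this robot south L ⇒ robot runs this runs robot runs this this robot south this   [L ::= this]

S ⇒ robot F ⇒ robot runs L L ⇒ robot runs this S south L ⇒ robot runs this L south L ⇒ robot runs this runs S robot south L ⇒ robot runs this runs robot F robot south L ⇒ robot runs this runs robot runs L L robot south L ⇒ robot runs this runs robot runs this L robot south L ⇒ robot runs this runs robot runs this this robot south L ⇒ robot runs this runs robot runs this this robot south this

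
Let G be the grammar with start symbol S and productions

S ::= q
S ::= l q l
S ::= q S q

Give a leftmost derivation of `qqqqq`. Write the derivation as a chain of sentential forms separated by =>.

S => qSq   [S ::= q S q]
qSq => qqSqq   [S ::= q S q]
qqSqq => qqqqq   [S ::= q]

S => qSq => qqSqq => qqqqq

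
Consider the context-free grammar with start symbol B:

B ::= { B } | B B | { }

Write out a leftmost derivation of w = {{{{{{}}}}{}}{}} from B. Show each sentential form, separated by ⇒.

B ⇒ {B}   [B ::= { B }]
{B} ⇒ {BB}   [B ::= B B]
{BB} ⇒ {{B}B}   [B ::= { B }]
{{B}B} ⇒ {{BB}B}   [B ::= B B]
{{BB}B} ⇒ {{{B}B}B}   [B ::= { B }]
{{{B}B}B} ⇒ {{{{B}}B}B}   [B ::= { B }]
{{{{B}}B}B} ⇒ {{{{{B}}}B}B}   [B ::= { B }]
{{{{{B}}}B}B} ⇒ {{{{{{}}}}B}B}   [B ::= { }]
{{{{{{}}}}B}B} ⇒ {{{{{{}}}}{}}B}   [B ::= { }]
{{{{{{}}}}{}}B} ⇒ {{{{{{}}}}{}}{}}   [B ::= { }]

B ⇒ {B} ⇒ {BB} ⇒ {{B}B} ⇒ {{BB}B} ⇒ {{{B}B}B} ⇒ {{{{B}}B}B} ⇒ {{{{{B}}}B}B} ⇒ {{{{{{}}}}B}B} ⇒ {{{{{{}}}}{}}B} ⇒ {{{{{{}}}}{}}{}}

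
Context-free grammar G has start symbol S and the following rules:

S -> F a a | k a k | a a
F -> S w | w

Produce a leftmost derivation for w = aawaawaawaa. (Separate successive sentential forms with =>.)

S => Faa => Swaa => Faawaa => Swaawaa => Faawaawaa => Swaawaawaa => aawaawaawaa

S => Faa   [S -> F a a]
Faa => Swaa   [F -> S w]
Swaa => Faawaa   [S -> F a a]
Faawaa => Swaawaa   [F -> S w]
Swaawaa => Faawaawaa   [S -> F a a]
Faawaawaa => Swaawaawaa   [F -> S w]
Swaawaawaa => aawaawaawaa   [S -> a a]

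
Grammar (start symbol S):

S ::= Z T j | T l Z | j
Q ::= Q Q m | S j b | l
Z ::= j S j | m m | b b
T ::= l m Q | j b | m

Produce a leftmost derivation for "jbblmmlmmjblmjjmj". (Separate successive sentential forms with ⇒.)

S ⇒ ZTj ⇒ jSjTj ⇒ jZTjjTj ⇒ jbbTjjTj ⇒ jbblmQjjTj ⇒ jbblmQQmjjTj ⇒ jbblmSjbQmjjTj ⇒ jbblmTlZjbQmjjTj ⇒ jbblmmlZjbQmjjTj ⇒ jbblmmlmmjbQmjjTj ⇒ jbblmmlmmjblmjjTj ⇒ jbblmmlmmjblmjjmj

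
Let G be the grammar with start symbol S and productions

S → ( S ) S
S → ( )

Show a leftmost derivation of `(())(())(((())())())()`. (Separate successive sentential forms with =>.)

S => (S)S   [S → ( S ) S]
(S)S => (())S   [S → ( )]
(())S => (())(S)S   [S → ( S ) S]
(())(S)S => (())(())S   [S → ( )]
(())(())S => (())(())(S)S   [S → ( S ) S]
(())(())(S)S => (())(())((S)S)S   [S → ( S ) S]
(())(())((S)S)S => (())(())(((S)S)S)S   [S → ( S ) S]
(())(())(((S)S)S)S => (())(())(((())S)S)S   [S → ( )]
(())(())(((())S)S)S => (())(())(((())())S)S   [S → ( )]
(())(())(((())())S)S => (())(())(((())())())S   [S → ( )]
(())(())(((())())())S => (())(())(((())())())()   [S → ( )]

S => (S)S => (())S => (())(S)S => (())(())S => (())(())(S)S => (())(())((S)S)S => (())(())(((S)S)S)S => (())(())(((())S)S)S => (())(())(((())())S)S => (())(())(((())())())S => (())(())(((())())())()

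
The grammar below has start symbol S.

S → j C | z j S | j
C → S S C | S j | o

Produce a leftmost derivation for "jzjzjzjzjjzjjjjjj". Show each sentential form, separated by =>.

S=>jC=>jSj=>jzjSj=>jzjzjSj=>jzjzjzjSj=>jzjzjzjzjSj=>jzjzjzjzjjCj=>jzjzjzjzjjSjj=>jzjzjzjzjjzjSjj=>jzjzjzjzjjzjjCjj=>jzjzjzjzjjzjjSjjj=>jzjzjzjzjjzjjjjjj

S => jC   [S → j C]
jC => jSj   [C → S j]
jSj => jzjSj   [S → z j S]
jzjSj => jzjzjSj   [S → z j S]
jzjzjSj => jzjzjzjSj   [S → z j S]
jzjzjzjSj => jzjzjzjzjSj   [S → z j S]
jzjzjzjzjSj => jzjzjzjzjjCj   [S → j C]
jzjzjzjzjjCj => jzjzjzjzjjSjj   [C → S j]
jzjzjzjzjjSjj => jzjzjzjzjjzjSjj   [S → z j S]
jzjzjzjzjjzjSjj => jzjzjzjzjjzjjCjj   [S → j C]
jzjzjzjzjjzjjCjj => jzjzjzjzjjzjjSjjj   [C → S j]
jzjzjzjzjjzjjSjjj => jzjzjzjzjjzjjjjjj   [S → j]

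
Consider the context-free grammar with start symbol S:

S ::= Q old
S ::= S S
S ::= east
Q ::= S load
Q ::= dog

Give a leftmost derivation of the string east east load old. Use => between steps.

S => Q old => S load old => S S load old => east S load old => east east load old

S => Q old   [S ::= Q old]
Q old => S load old   [Q ::= S load]
S load old => S S load old   [S ::= S S]
S S load old => east S load old   [S ::= east]
east S load old => east east load old   [S ::= east]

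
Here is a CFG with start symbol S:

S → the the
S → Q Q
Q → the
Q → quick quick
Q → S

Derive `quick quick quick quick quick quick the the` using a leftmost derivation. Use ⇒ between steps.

S ⇒ Q Q   [S → Q Q]
Q Q ⇒ S Q   [Q → S]
S Q ⇒ Q Q Q   [S → Q Q]
Q Q Q ⇒ S Q Q   [Q → S]
S Q Q ⇒ Q Q Q Q   [S → Q Q]
Q Q Q Q ⇒ S Q Q Q   [Q → S]
S Q Q Q ⇒ Q Q Q Q Q   [S → Q Q]
Q Q Q Q Q ⇒ quick quick Q Q Q Q   [Q → quick quick]
quick quick Q Q Q Q ⇒ quick quick quick quick Q Q Q   [Q → quick quick]
quick quick quick quick Q Q Q ⇒ quick quick quick quick quick quick Q Q   [Q → quick quick]
quick quick quick quick quick quick Q Q ⇒ quick quick quick quick quick quick the Q   [Q → the]
quick quick quick quick quick quick the Q ⇒ quick quick quick quick quick quick the the   [Q → the]

S ⇒ Q Q ⇒ S Q ⇒ Q Q Q ⇒ S Q Q ⇒ Q Q Q Q ⇒ S Q Q Q ⇒ Q Q Q Q Q ⇒ quick quick Q Q Q Q ⇒ quick quick quick quick Q Q Q ⇒ quick quick quick quick quick quick Q Q ⇒ quick quick quick quick quick quick the Q ⇒ quick quick quick quick quick quick the the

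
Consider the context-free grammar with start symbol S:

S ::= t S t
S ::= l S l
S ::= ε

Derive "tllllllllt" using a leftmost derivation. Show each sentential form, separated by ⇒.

S ⇒ tSt ⇒ tlSlt ⇒ tllSllt ⇒ tlllSlllt ⇒ tllllSllllt ⇒ tllllllllt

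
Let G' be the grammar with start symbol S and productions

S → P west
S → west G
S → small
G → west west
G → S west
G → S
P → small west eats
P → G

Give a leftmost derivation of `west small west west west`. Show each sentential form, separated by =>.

S => P west => G west => S west => west G west => west S west => west P west west => west G west west => west S west west west => west small west west west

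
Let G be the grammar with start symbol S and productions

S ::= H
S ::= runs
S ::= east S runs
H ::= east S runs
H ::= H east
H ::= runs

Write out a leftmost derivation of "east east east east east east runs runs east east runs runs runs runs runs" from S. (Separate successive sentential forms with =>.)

S => H => east S runs => east east S runs runs => east east east S runs runs runs => east east east east S runs runs runs runs => east east east east H runs runs runs runs => east east east east east S runs runs runs runs runs => east east east east east H runs runs runs runs runs => east east east east east H east runs runs runs runs runs => east east east east east H east east runs runs runs runs runs => east east east east east east S runs east east runs runs runs runs runs => east east east east east east H runs east east runs runs runs runs runs => east east east east east east runs runs east east runs runs runs runs runs

S => H   [S ::= H]
H => east S runs   [H ::= east S runs]
east S runs => east east S runs runs   [S ::= east S runs]
east east S runs runs => east east east S runs runs runs   [S ::= east S runs]
east east east S runs runs runs => east east east east S runs runs runs runs   [S ::= east S runs]
east east east east S runs runs runs runs => east east east east H runs runs runs runs   [S ::= H]
east east east east H runs runs runs runs => east east east east east S runs runs runs runs runs   [H ::= east S runs]
east east east east east S runs runs runs runs runs => east east east east east H runs runs runs runs runs   [S ::= H]
east east east east east H runs runs runs runs runs => east east east east east H east runs runs runs runs runs   [H ::= H east]
east east east east east H east runs runs runs runs runs => east east east east east H east east runs runs runs runs runs   [H ::= H east]
east east east east east H east east runs runs runs runs runs => east east east east east east S runs east east runs runs runs runs runs   [H ::= east S runs]
east east east east east east S runs east east runs runs runs runs runs => east east east east east east H runs east east runs runs runs runs runs   [S ::= H]
east east east east east east H runs east east runs runs runs runs runs => east east east east east east runs runs east east runs runs runs runs runs   [H ::= runs]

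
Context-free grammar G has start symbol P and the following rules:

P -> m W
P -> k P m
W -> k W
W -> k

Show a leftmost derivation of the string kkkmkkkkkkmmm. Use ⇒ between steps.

P ⇒ kPm ⇒ kkPmm ⇒ kkkPmmm ⇒ kkkmWmmm ⇒ kkkmkWmmm ⇒ kkkmkkWmmm ⇒ kkkmkkkWmmm ⇒ kkkmkkkkWmmm ⇒ kkkmkkkkkWmmm ⇒ kkkmkkkkkkmmm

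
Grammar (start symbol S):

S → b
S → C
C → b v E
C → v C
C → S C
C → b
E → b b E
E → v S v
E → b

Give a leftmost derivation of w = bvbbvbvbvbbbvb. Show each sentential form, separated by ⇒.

S ⇒ C   [S → C]
C ⇒ SC   [C → S C]
SC ⇒ CC   [S → C]
CC ⇒ SCC   [C → S C]
SCC ⇒ CCC   [S → C]
CCC ⇒ bvECC   [C → b v E]
bvECC ⇒ bvbbECC   [E → b b E]
bvbbECC ⇒ bvbbvSvCC   [E → v S v]
bvbbvSvCC ⇒ bvbbvbvCC   [S → b]
bvbbvbvCC ⇒ bvbbvbvbvEC   [C → b v E]
bvbbvbvbvEC ⇒ bvbbvbvbvbbEC   [E → b b E]
bvbbvbvbvbbEC ⇒ bvbbvbvbvbbbC   [E → b]
bvbbvbvbvbbbC ⇒ bvbbvbvbvbbbvC   [C → v C]
bvbbvbvbvbbbvC ⇒ bvbbvbvbvbbbvb   [C → b]

S ⇒ C ⇒ SC ⇒ CC ⇒ SCC ⇒ CCC ⇒ bvECC ⇒ bvbbECC ⇒ bvbbvSvCC ⇒ bvbbvbvCC ⇒ bvbbvbvbvEC ⇒ bvbbvbvbvbbEC ⇒ bvbbvbvbvbbbC ⇒ bvbbvbvbvbbbvC ⇒ bvbbvbvbvbbbvb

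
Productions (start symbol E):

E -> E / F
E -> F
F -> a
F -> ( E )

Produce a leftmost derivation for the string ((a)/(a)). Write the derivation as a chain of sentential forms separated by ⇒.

E ⇒ F ⇒ (E) ⇒ (E/F) ⇒ (F/F) ⇒ ((E)/F) ⇒ ((F)/F) ⇒ ((a)/F) ⇒ ((a)/(E)) ⇒ ((a)/(F)) ⇒ ((a)/(a))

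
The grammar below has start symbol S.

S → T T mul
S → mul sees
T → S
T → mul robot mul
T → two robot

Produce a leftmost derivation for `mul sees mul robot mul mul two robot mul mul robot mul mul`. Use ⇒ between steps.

S ⇒ T T mul ⇒ S T mul ⇒ T T mul T mul ⇒ S T mul T mul ⇒ T T mul T mul T mul ⇒ S T mul T mul T mul ⇒ mul sees T mul T mul T mul ⇒ mul sees mul robot mul mul T mul T mul ⇒ mul sees mul robot mul mul two robot mul T mul ⇒ mul sees mul robot mul mul two robot mul mul robot mul mul

S ⇒ T T mul   [S → T T mul]
T T mul ⇒ S T mul   [T → S]
S T mul ⇒ T T mul T mul   [S → T T mul]
T T mul T mul ⇒ S T mul T mul   [T → S]
S T mul T mul ⇒ T T mul T mul T mul   [S → T T mul]
T T mul T mul T mul ⇒ S T mul T mul T mul   [T → S]
S T mul T mul T mul ⇒ mul sees T mul T mul T mul   [S → mul sees]
mul sees T mul T mul T mul ⇒ mul sees mul robot mul mul T mul T mul   [T → mul robot mul]
mul sees mul robot mul mul T mul T mul ⇒ mul sees mul robot mul mul two robot mul T mul   [T → two robot]
mul sees mul robot mul mul two robot mul T mul ⇒ mul sees mul robot mul mul two robot mul mul robot mul mul   [T → mul robot mul]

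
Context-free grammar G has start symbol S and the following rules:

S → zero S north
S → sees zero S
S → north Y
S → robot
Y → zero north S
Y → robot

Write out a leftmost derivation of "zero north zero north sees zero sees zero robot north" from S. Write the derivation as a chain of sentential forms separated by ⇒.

S ⇒ zero S north ⇒ zero north Y north ⇒ zero north zero north S north ⇒ zero north zero north sees zero S north ⇒ zero north zero north sees zero sees zero S north ⇒ zero north zero north sees zero sees zero robot north

S ⇒ zero S north   [S → zero S north]
zero S north ⇒ zero north Y north   [S → north Y]
zero north Y north ⇒ zero north zero north S north   [Y → zero north S]
zero north zero north S north ⇒ zero north zero north sees zero S north   [S → sees zero S]
zero north zero north sees zero S north ⇒ zero north zero north sees zero sees zero S north   [S → sees zero S]
zero north zero north sees zero sees zero S north ⇒ zero north zero north sees zero sees zero robot north   [S → robot]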